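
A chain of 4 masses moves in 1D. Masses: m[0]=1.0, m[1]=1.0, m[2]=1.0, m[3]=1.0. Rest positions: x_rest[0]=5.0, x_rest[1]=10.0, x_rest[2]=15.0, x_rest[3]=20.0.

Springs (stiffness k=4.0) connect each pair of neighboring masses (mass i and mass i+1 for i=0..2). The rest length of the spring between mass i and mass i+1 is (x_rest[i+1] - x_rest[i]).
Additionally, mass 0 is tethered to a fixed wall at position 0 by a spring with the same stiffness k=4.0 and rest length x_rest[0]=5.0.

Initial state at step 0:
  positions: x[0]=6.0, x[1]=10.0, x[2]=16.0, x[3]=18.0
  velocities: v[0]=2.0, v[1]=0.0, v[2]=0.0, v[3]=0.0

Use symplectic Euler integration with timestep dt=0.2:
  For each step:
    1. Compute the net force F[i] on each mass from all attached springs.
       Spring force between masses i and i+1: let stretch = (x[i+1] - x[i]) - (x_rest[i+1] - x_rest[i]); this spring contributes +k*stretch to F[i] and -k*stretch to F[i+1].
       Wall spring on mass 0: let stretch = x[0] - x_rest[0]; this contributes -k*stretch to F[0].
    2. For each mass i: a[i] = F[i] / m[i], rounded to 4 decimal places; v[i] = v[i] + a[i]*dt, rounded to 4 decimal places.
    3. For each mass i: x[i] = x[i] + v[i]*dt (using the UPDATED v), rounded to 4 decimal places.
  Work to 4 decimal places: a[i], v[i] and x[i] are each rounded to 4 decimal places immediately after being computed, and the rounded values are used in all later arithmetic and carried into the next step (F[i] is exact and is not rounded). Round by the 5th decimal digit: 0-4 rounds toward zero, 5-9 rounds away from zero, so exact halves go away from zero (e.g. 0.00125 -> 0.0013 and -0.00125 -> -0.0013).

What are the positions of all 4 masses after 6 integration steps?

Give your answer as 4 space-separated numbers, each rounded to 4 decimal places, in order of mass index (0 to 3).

Answer: 4.6389 9.2165 15.0799 20.8295

Derivation:
Step 0: x=[6.0000 10.0000 16.0000 18.0000] v=[2.0000 0.0000 0.0000 0.0000]
Step 1: x=[6.0800 10.3200 15.3600 18.4800] v=[0.4000 1.6000 -3.2000 2.4000]
Step 2: x=[5.8656 10.7680 14.4128 19.2608] v=[-1.0720 2.2400 -4.7360 3.9040]
Step 3: x=[5.4971 11.0148 13.6581 20.0659] v=[-1.8426 1.2339 -3.7734 4.0256]
Step 4: x=[5.1319 10.8017 13.5057 20.6458] v=[-1.8261 -1.0656 -0.7618 2.8994]
Step 5: x=[4.8527 10.1141 14.0631 20.8833] v=[-1.3958 -3.4382 2.7871 1.1873]
Step 6: x=[4.6389 9.2165 15.0799 20.8295] v=[-1.0688 -4.4881 5.0841 -0.2689]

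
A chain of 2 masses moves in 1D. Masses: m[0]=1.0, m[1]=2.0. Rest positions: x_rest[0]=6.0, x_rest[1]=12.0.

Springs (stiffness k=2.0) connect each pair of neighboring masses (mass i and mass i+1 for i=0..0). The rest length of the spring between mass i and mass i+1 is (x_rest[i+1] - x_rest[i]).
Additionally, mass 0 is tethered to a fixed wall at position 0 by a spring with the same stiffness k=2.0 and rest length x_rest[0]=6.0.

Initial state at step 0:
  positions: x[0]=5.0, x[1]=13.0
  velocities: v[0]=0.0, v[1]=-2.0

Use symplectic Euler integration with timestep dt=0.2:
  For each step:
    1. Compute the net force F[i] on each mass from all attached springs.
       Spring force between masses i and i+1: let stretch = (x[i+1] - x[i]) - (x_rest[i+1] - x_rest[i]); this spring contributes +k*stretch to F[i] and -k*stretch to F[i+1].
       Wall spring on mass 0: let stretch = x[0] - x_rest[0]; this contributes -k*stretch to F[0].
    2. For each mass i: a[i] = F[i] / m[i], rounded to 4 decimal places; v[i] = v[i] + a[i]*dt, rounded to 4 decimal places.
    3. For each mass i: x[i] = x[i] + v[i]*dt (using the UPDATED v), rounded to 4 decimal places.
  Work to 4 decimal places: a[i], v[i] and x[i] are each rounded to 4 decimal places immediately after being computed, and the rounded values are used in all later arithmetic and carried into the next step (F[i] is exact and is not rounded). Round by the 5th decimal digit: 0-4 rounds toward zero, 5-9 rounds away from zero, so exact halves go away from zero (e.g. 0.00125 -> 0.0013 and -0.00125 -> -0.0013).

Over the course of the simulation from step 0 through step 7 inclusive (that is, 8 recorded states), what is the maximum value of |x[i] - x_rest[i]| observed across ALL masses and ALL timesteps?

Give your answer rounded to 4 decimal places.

Step 0: x=[5.0000 13.0000] v=[0.0000 -2.0000]
Step 1: x=[5.2400 12.5200] v=[1.2000 -2.4000]
Step 2: x=[5.6432 11.9888] v=[2.0160 -2.6560]
Step 3: x=[6.1026 11.4438] v=[2.2970 -2.7251]
Step 4: x=[6.5011 10.9251] v=[1.9924 -2.5933]
Step 5: x=[6.7334 10.4695] v=[1.1616 -2.2781]
Step 6: x=[6.7259 10.1044] v=[-0.0373 -1.8253]
Step 7: x=[6.4506 9.8442] v=[-1.3763 -1.3010]
Max displacement = 2.1558

Answer: 2.1558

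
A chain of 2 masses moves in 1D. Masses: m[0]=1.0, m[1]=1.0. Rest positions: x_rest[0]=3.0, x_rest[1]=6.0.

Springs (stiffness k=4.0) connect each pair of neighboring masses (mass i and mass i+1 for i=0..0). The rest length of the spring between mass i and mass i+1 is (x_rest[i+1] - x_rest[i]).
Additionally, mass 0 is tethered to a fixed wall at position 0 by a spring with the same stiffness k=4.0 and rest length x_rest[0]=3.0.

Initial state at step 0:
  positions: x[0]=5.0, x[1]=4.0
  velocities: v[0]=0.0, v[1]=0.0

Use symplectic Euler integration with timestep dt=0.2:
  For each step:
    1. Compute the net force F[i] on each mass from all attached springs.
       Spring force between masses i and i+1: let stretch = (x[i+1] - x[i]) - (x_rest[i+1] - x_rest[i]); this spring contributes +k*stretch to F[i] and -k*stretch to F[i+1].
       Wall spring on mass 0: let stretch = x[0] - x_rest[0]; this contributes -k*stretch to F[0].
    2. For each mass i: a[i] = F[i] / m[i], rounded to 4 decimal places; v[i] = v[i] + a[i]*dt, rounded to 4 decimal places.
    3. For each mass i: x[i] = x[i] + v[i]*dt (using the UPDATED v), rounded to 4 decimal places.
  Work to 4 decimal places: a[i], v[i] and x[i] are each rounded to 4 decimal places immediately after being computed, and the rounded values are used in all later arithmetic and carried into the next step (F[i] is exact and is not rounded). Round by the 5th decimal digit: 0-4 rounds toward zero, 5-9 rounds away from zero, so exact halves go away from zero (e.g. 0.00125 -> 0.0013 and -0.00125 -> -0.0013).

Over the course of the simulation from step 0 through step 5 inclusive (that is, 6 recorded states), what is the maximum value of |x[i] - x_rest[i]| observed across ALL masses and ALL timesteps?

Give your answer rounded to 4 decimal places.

Step 0: x=[5.0000 4.0000] v=[0.0000 0.0000]
Step 1: x=[4.0400 4.6400] v=[-4.8000 3.2000]
Step 2: x=[2.5296 5.6640] v=[-7.5520 5.1200]
Step 3: x=[1.1160 6.6665] v=[-7.0682 5.0125]
Step 4: x=[0.4119 7.2609] v=[-3.5206 2.9721]
Step 5: x=[0.7377 7.2395] v=[1.6291 -0.1071]
Max displacement = 2.5881

Answer: 2.5881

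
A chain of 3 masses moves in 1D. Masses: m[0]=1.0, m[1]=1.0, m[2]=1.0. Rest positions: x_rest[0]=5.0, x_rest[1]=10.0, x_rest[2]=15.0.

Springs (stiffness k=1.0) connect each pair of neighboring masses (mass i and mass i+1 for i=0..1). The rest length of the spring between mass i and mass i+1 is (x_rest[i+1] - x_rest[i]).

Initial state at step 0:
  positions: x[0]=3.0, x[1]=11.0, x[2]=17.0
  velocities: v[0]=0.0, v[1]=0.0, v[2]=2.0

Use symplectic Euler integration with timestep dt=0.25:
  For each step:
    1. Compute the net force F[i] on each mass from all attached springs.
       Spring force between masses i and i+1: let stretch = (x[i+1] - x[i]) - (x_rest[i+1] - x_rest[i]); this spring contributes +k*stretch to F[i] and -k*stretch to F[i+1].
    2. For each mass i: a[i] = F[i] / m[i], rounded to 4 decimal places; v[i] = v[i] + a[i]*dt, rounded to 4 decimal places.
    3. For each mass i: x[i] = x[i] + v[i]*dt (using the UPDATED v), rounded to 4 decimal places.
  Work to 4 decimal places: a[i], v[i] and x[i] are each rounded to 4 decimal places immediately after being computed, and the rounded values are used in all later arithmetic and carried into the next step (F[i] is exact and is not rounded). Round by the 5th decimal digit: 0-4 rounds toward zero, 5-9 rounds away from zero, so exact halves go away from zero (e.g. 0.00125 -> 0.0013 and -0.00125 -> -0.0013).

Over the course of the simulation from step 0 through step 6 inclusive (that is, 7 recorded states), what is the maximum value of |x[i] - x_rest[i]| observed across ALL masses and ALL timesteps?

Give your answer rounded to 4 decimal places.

Step 0: x=[3.0000 11.0000 17.0000] v=[0.0000 0.0000 2.0000]
Step 1: x=[3.1875 10.8750 17.4375] v=[0.7500 -0.5000 1.7500]
Step 2: x=[3.5430 10.6797 17.7774] v=[1.4219 -0.7813 1.3594]
Step 3: x=[4.0320 10.4819 17.9862] v=[1.9561 -0.7911 0.8350]
Step 4: x=[4.6117 10.3500 18.0384] v=[2.3186 -0.5275 0.2089]
Step 5: x=[5.2375 10.3400 17.9226] v=[2.5032 -0.0400 -0.4632]
Step 6: x=[5.8697 10.4850 17.6454] v=[2.5288 0.5800 -1.1089]
Max displacement = 3.0384

Answer: 3.0384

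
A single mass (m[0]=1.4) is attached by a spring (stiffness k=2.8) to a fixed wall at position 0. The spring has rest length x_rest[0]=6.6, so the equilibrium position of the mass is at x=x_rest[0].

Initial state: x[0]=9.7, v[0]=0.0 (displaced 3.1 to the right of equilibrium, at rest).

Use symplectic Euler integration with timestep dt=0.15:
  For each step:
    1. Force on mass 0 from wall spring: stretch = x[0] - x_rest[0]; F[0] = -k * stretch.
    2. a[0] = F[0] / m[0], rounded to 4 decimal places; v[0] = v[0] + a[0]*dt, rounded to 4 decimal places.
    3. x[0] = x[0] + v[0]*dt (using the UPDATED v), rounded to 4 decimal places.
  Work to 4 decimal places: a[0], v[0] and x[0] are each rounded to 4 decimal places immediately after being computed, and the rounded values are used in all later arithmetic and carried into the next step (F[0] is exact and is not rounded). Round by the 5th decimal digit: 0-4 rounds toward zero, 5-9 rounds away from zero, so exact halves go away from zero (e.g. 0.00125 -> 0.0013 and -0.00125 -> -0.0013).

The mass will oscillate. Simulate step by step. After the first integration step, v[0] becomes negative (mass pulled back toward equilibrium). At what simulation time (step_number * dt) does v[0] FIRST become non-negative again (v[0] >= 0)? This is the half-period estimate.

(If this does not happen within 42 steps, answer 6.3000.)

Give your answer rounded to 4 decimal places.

Step 0: x=[9.7000] v=[0.0000]
Step 1: x=[9.5605] v=[-0.9300]
Step 2: x=[9.2878] v=[-1.8182]
Step 3: x=[8.8941] v=[-2.6245]
Step 4: x=[8.3972] v=[-3.3127]
Step 5: x=[7.8194] v=[-3.8519]
Step 6: x=[7.1867] v=[-4.2177]
Step 7: x=[6.5276] v=[-4.3937]
Step 8: x=[5.8718] v=[-4.3720]
Step 9: x=[5.2488] v=[-4.1535]
Step 10: x=[4.6866] v=[-3.7481]
Step 11: x=[4.2105] v=[-3.1741]
Step 12: x=[3.8419] v=[-2.4573]
Step 13: x=[3.5974] v=[-1.6299]
Step 14: x=[3.4880] v=[-0.7291]
Step 15: x=[3.5187] v=[0.2045]
First v>=0 after going negative at step 15, time=2.2500

Answer: 2.2500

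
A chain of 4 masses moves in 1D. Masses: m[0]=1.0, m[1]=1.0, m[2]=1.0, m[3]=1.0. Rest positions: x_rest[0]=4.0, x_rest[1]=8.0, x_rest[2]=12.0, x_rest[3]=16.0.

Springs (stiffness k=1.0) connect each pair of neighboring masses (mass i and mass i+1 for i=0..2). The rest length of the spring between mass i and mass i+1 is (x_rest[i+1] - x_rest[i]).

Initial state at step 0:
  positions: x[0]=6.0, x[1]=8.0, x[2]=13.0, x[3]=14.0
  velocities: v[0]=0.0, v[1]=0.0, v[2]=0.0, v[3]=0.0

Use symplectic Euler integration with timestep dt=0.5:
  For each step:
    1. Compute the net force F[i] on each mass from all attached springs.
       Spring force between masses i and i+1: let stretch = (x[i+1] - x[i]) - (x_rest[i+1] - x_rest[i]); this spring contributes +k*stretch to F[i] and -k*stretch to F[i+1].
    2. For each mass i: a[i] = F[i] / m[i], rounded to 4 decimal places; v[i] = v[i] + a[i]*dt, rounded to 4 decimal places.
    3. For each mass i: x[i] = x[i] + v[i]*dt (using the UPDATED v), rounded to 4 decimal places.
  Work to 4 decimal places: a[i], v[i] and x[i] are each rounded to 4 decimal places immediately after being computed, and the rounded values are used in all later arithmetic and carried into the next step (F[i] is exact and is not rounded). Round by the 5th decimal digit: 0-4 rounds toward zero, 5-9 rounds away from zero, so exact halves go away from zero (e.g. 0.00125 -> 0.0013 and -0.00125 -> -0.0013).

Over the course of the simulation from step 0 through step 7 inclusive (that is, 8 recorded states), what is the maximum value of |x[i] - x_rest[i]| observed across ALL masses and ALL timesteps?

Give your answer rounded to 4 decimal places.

Answer: 2.0422

Derivation:
Step 0: x=[6.0000 8.0000 13.0000 14.0000] v=[0.0000 0.0000 0.0000 0.0000]
Step 1: x=[5.5000 8.7500 12.0000 14.7500] v=[-1.0000 1.5000 -2.0000 1.5000]
Step 2: x=[4.8125 9.5000 10.8750 15.8125] v=[-1.3750 1.5000 -2.2500 2.1250]
Step 3: x=[4.2969 9.4219 10.6406 16.6407] v=[-1.0313 -0.1563 -0.4688 1.6563]
Step 4: x=[4.0625 8.3672 11.6016 16.9689] v=[-0.4688 -2.1095 1.9219 0.6563]
Step 5: x=[3.9043 7.0449 13.0958 16.9552] v=[-0.3165 -2.6447 2.9884 -0.0274]
Step 6: x=[3.5312 6.4501 14.0422 16.9767] v=[-0.7462 -1.1896 1.8927 0.0429]
Step 7: x=[2.8878 7.0236 13.8242 17.2646] v=[-1.2868 1.1470 -0.4361 0.5757]
Max displacement = 2.0422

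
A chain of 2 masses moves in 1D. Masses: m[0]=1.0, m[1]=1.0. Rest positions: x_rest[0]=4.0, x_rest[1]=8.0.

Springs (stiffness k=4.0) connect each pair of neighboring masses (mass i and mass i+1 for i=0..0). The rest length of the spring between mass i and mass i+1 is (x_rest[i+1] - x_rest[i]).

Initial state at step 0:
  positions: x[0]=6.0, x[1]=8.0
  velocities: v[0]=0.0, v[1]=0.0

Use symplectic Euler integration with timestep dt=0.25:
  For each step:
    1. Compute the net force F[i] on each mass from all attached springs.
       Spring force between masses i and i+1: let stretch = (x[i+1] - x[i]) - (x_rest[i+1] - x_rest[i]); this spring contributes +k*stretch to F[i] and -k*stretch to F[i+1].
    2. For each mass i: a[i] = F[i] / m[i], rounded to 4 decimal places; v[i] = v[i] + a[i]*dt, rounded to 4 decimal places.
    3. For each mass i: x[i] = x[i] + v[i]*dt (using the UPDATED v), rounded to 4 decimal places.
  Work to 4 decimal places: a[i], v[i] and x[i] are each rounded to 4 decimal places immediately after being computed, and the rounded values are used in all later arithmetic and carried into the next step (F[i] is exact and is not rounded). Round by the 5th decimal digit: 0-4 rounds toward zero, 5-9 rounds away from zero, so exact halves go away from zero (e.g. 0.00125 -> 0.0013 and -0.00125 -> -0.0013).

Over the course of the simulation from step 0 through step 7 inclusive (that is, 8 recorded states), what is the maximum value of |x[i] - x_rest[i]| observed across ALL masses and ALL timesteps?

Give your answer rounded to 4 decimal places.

Answer: 2.0625

Derivation:
Step 0: x=[6.0000 8.0000] v=[0.0000 0.0000]
Step 1: x=[5.5000 8.5000] v=[-2.0000 2.0000]
Step 2: x=[4.7500 9.2500] v=[-3.0000 3.0000]
Step 3: x=[4.1250 9.8750] v=[-2.5000 2.5000]
Step 4: x=[3.9375 10.0625] v=[-0.7500 0.7500]
Step 5: x=[4.2813 9.7188] v=[1.3750 -1.3750]
Step 6: x=[4.9844 9.0157] v=[2.8125 -2.8125]
Step 7: x=[5.6954 8.3048] v=[2.8438 -2.8438]
Max displacement = 2.0625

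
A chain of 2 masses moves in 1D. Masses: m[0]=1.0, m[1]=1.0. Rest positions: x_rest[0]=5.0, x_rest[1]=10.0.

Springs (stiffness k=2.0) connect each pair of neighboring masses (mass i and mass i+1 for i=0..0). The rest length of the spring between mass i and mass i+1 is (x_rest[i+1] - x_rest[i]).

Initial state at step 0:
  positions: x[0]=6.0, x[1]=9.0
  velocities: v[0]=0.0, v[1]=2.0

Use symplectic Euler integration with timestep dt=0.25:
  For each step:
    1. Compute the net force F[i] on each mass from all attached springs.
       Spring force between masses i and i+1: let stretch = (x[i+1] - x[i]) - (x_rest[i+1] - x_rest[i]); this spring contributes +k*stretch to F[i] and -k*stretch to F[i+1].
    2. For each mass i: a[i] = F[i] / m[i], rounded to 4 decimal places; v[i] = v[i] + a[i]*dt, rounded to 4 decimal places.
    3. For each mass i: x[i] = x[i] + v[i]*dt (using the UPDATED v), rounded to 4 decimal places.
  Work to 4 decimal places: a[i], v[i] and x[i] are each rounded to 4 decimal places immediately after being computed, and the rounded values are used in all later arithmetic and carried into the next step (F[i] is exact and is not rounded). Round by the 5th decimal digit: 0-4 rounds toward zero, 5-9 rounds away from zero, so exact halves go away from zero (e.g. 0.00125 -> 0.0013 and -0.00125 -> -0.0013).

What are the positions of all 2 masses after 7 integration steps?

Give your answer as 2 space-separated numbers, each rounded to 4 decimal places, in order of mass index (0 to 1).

Step 0: x=[6.0000 9.0000] v=[0.0000 2.0000]
Step 1: x=[5.7500 9.7500] v=[-1.0000 3.0000]
Step 2: x=[5.3750 10.6250] v=[-1.5000 3.5000]
Step 3: x=[5.0313 11.4688] v=[-1.3750 3.3750]
Step 4: x=[4.8672 12.1329] v=[-0.6563 2.6563]
Step 5: x=[4.9864 12.5138] v=[0.4766 1.5235]
Step 6: x=[5.4215 12.5788] v=[1.7403 0.2598]
Step 7: x=[6.1263 12.3741] v=[2.8190 -0.8189]

Answer: 6.1263 12.3741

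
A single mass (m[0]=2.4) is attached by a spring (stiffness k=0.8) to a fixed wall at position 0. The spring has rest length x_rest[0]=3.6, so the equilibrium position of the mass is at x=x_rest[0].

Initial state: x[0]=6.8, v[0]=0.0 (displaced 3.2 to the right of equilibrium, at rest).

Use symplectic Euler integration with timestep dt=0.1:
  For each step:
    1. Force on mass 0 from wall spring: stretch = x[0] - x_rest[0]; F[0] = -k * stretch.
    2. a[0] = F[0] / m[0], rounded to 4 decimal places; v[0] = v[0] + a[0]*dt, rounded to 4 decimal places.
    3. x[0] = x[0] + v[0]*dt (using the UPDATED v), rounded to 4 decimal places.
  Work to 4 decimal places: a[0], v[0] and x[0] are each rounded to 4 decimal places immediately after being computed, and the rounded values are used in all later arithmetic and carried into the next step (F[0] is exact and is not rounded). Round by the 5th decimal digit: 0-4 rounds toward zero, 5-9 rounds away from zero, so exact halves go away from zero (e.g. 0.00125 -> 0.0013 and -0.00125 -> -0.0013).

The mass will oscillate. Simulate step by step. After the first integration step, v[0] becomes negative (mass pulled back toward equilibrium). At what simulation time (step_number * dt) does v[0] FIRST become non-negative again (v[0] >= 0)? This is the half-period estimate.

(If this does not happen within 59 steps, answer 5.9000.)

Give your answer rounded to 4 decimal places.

Step 0: x=[6.8000] v=[0.0000]
Step 1: x=[6.7893] v=[-0.1067]
Step 2: x=[6.7680] v=[-0.2130]
Step 3: x=[6.7361] v=[-0.3186]
Step 4: x=[6.6938] v=[-0.4231]
Step 5: x=[6.6412] v=[-0.5262]
Step 6: x=[6.5784] v=[-0.6276]
Step 7: x=[6.5057] v=[-0.7269]
Step 8: x=[6.4233] v=[-0.8238]
Step 9: x=[6.3315] v=[-0.9179]
Step 10: x=[6.2306] v=[-1.0090]
Step 11: x=[6.1209] v=[-1.0967]
Step 12: x=[6.0028] v=[-1.1807]
Step 13: x=[5.8767] v=[-1.2608]
Step 14: x=[5.7430] v=[-1.3367]
Step 15: x=[5.6022] v=[-1.4081]
Step 16: x=[5.4547] v=[-1.4748]
Step 17: x=[5.3010] v=[-1.5366]
Step 18: x=[5.1417] v=[-1.5933]
Step 19: x=[4.9772] v=[-1.6447]
Step 20: x=[4.8081] v=[-1.6906]
Step 21: x=[4.6350] v=[-1.7309]
Step 22: x=[4.4585] v=[-1.7654]
Step 23: x=[4.2791] v=[-1.7940]
Step 24: x=[4.0974] v=[-1.8166]
Step 25: x=[3.9141] v=[-1.8332]
Step 26: x=[3.7297] v=[-1.8437]
Step 27: x=[3.5449] v=[-1.8480]
Step 28: x=[3.3603] v=[-1.8462]
Step 29: x=[3.1765] v=[-1.8382]
Step 30: x=[2.9941] v=[-1.8241]
Step 31: x=[2.8137] v=[-1.8039]
Step 32: x=[2.6359] v=[-1.7777]
Step 33: x=[2.4613] v=[-1.7456]
Step 34: x=[2.2905] v=[-1.7076]
Step 35: x=[2.1241] v=[-1.6640]
Step 36: x=[1.9626] v=[-1.6148]
Step 37: x=[1.8066] v=[-1.5602]
Step 38: x=[1.6566] v=[-1.5004]
Step 39: x=[1.5130] v=[-1.4356]
Step 40: x=[1.3764] v=[-1.3660]
Step 41: x=[1.2472] v=[-1.2919]
Step 42: x=[1.1259] v=[-1.2135]
Step 43: x=[1.0128] v=[-1.1310]
Step 44: x=[0.9083] v=[-1.0448]
Step 45: x=[0.8128] v=[-0.9551]
Step 46: x=[0.7266] v=[-0.8622]
Step 47: x=[0.6500] v=[-0.7664]
Step 48: x=[0.5832] v=[-0.6681]
Step 49: x=[0.5265] v=[-0.5675]
Step 50: x=[0.4800] v=[-0.4651]
Step 51: x=[0.4439] v=[-0.3611]
Step 52: x=[0.4183] v=[-0.2559]
Step 53: x=[0.4033] v=[-0.1498]
Step 54: x=[0.3990] v=[-0.0432]
Step 55: x=[0.4054] v=[0.0635]
First v>=0 after going negative at step 55, time=5.5000

Answer: 5.5000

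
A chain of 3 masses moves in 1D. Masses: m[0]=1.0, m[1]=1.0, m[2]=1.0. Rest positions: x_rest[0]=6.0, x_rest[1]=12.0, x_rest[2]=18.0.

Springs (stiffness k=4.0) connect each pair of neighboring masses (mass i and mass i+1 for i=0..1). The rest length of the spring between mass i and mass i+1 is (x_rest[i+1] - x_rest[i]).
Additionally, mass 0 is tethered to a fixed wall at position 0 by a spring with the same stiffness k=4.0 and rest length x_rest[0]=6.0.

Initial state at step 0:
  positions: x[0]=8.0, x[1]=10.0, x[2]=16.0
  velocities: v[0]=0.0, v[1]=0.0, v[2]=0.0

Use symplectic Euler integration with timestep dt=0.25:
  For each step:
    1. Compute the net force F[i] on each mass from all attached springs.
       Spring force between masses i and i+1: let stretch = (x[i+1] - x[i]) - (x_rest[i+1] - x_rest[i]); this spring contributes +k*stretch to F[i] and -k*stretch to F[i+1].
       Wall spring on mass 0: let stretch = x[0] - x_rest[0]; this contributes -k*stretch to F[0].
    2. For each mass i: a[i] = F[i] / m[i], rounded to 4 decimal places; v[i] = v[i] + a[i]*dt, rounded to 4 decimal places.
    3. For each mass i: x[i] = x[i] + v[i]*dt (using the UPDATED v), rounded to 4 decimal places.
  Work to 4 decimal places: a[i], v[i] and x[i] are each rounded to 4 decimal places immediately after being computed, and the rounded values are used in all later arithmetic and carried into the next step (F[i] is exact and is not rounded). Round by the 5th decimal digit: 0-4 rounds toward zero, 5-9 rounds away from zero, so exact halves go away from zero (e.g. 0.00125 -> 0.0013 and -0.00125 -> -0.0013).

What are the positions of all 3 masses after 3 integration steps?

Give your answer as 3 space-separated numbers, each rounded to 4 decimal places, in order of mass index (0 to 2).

Answer: 3.2813 12.3750 16.9688

Derivation:
Step 0: x=[8.0000 10.0000 16.0000] v=[0.0000 0.0000 0.0000]
Step 1: x=[6.5000 11.0000 16.0000] v=[-6.0000 4.0000 0.0000]
Step 2: x=[4.5000 12.1250 16.2500] v=[-8.0000 4.5000 1.0000]
Step 3: x=[3.2813 12.3750 16.9688] v=[-4.8750 1.0000 2.8750]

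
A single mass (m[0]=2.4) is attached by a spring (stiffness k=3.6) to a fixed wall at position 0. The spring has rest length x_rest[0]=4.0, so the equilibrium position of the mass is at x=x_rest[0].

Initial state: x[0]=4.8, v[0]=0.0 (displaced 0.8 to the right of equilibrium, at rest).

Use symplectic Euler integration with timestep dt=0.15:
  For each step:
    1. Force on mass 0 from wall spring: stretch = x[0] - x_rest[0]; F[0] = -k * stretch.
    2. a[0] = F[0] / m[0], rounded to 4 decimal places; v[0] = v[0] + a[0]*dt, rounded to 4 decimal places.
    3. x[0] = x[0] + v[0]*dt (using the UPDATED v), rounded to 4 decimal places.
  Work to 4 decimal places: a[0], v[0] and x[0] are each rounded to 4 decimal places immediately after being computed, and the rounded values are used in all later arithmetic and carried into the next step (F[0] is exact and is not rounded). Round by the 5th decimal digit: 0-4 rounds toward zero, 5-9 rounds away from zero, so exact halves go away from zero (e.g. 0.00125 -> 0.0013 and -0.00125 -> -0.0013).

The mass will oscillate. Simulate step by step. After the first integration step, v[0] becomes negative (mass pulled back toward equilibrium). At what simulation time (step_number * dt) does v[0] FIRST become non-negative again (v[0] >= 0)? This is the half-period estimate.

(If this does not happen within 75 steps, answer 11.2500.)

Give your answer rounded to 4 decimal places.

Answer: 2.7000

Derivation:
Step 0: x=[4.8000] v=[0.0000]
Step 1: x=[4.7730] v=[-0.1800]
Step 2: x=[4.7199] v=[-0.3539]
Step 3: x=[4.6425] v=[-0.5159]
Step 4: x=[4.5434] v=[-0.6605]
Step 5: x=[4.4260] v=[-0.7828]
Step 6: x=[4.2942] v=[-0.8787]
Step 7: x=[4.1525] v=[-0.9449]
Step 8: x=[4.0056] v=[-0.9792]
Step 9: x=[3.8585] v=[-0.9805]
Step 10: x=[3.7162] v=[-0.9487]
Step 11: x=[3.5835] v=[-0.8848]
Step 12: x=[3.4648] v=[-0.7911]
Step 13: x=[3.3642] v=[-0.6707]
Step 14: x=[3.2851] v=[-0.5276]
Step 15: x=[3.2301] v=[-0.3667]
Step 16: x=[3.2011] v=[-0.1935]
Step 17: x=[3.1990] v=[-0.0137]
Step 18: x=[3.2240] v=[0.1665]
First v>=0 after going negative at step 18, time=2.7000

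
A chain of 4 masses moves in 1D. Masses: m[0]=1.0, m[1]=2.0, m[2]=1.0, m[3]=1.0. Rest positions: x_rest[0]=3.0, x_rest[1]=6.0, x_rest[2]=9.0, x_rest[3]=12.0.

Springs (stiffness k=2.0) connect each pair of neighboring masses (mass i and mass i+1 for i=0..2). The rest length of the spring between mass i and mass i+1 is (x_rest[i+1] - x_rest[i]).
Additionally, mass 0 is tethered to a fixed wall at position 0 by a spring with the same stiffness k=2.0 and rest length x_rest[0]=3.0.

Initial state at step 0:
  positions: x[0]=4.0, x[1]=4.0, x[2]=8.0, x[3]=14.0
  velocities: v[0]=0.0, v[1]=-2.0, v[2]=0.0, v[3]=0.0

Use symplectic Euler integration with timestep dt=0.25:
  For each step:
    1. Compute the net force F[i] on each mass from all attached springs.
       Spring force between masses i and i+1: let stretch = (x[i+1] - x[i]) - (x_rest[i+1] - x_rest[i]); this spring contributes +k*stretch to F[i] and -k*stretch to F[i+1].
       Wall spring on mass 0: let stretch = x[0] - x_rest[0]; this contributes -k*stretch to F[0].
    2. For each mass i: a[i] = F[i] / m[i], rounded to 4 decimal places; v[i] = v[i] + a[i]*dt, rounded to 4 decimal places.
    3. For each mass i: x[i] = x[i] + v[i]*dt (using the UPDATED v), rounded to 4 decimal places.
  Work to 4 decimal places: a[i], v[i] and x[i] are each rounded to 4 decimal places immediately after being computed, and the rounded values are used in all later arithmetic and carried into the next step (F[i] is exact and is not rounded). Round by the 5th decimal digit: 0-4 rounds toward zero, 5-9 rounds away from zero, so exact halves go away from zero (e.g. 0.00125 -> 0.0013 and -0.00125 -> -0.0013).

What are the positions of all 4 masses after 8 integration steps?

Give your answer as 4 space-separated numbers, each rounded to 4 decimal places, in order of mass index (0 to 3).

Step 0: x=[4.0000 4.0000 8.0000 14.0000] v=[0.0000 -2.0000 0.0000 0.0000]
Step 1: x=[3.5000 3.7500 8.2500 13.6250] v=[-2.0000 -1.0000 1.0000 -1.5000]
Step 2: x=[2.5938 3.7656 8.6094 12.9531] v=[-3.6250 0.0625 1.4375 -2.6875]
Step 3: x=[1.5098 4.0107 8.9063 12.1133] v=[-4.3360 0.9805 1.1875 -3.3594]
Step 4: x=[0.5497 4.4055 8.9921 11.2476] v=[-3.8405 1.5792 0.3432 -3.4629]
Step 5: x=[0.0028 4.8460 8.7865 10.4749] v=[-2.1875 1.7619 -0.8224 -3.0907]
Step 6: x=[0.0610 5.2301 8.2994 9.8662] v=[0.2327 1.5362 -1.9485 -2.4349]
Step 7: x=[0.7577 5.4829 7.6245 9.4366] v=[2.7868 1.0113 -2.6998 -1.7183]
Step 8: x=[1.9504 5.5743 6.9084 9.1555] v=[4.7706 0.3654 -2.8646 -1.1244]

Answer: 1.9504 5.5743 6.9084 9.1555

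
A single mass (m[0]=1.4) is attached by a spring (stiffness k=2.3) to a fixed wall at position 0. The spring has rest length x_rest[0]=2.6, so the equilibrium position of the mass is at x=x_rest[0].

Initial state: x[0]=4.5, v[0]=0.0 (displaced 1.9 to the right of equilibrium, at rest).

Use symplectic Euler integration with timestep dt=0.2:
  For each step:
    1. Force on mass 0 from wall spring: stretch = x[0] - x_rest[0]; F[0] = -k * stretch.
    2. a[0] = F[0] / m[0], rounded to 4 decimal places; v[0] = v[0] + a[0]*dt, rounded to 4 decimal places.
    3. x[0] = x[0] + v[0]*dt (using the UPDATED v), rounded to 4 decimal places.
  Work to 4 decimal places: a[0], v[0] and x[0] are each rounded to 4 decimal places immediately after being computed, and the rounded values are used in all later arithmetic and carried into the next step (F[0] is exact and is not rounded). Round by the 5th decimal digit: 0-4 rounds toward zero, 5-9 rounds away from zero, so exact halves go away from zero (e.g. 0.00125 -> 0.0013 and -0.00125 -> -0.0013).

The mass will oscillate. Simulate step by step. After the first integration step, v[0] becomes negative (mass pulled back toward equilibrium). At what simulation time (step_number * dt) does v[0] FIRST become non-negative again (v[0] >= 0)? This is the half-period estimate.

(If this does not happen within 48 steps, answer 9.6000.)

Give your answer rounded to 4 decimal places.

Step 0: x=[4.5000] v=[0.0000]
Step 1: x=[4.3751] v=[-0.6243]
Step 2: x=[4.1336] v=[-1.2075]
Step 3: x=[3.7913] v=[-1.7114]
Step 4: x=[3.3707] v=[-2.1028]
Step 5: x=[2.8995] v=[-2.3560]
Step 6: x=[2.4086] v=[-2.4544]
Step 7: x=[1.9303] v=[-2.3915]
Step 8: x=[1.4960] v=[-2.1715]
Step 9: x=[1.1342] v=[-1.8088]
Step 10: x=[0.8688] v=[-1.3272]
Step 11: x=[0.7171] v=[-0.7584]
Step 12: x=[0.6892] v=[-0.1397]
Step 13: x=[0.7868] v=[0.4881]
First v>=0 after going negative at step 13, time=2.6000

Answer: 2.6000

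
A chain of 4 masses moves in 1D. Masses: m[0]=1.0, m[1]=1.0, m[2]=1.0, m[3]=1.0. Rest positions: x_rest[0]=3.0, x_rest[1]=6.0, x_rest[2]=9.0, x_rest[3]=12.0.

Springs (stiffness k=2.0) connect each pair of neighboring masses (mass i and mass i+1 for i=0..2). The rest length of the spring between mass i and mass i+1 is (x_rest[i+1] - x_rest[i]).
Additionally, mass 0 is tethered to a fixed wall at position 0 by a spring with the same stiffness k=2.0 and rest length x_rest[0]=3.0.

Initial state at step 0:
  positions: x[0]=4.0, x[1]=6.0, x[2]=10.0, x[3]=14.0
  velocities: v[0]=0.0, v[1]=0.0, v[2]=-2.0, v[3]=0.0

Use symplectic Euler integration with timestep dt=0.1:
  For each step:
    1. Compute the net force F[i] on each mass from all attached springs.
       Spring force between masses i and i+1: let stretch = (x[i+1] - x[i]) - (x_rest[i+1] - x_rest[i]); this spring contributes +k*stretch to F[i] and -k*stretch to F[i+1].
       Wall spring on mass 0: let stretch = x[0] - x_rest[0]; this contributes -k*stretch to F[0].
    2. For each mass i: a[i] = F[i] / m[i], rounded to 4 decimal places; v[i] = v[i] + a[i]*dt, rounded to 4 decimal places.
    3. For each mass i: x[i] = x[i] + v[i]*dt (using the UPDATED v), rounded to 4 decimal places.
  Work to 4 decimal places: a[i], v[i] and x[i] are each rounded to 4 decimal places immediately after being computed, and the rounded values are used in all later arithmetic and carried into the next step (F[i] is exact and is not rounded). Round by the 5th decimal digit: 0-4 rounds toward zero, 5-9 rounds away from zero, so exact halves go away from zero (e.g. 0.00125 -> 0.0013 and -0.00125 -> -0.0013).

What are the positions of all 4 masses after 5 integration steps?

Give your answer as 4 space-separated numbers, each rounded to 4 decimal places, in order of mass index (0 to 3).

Step 0: x=[4.0000 6.0000 10.0000 14.0000] v=[0.0000 0.0000 -2.0000 0.0000]
Step 1: x=[3.9600 6.0400 9.8000 13.9800] v=[-0.4000 0.4000 -2.0000 -0.2000]
Step 2: x=[3.8824 6.1136 9.6084 13.9364] v=[-0.7760 0.7360 -1.9160 -0.4360]
Step 3: x=[3.7718 6.2125 9.4335 13.8662] v=[-1.1062 0.9887 -1.7494 -0.7016]
Step 4: x=[3.6346 6.3270 9.2828 13.7674] v=[-1.3724 1.1448 -1.5071 -0.9881]
Step 5: x=[3.4785 6.4468 9.1627 13.6389] v=[-1.5608 1.1975 -1.2013 -1.2850]

Answer: 3.4785 6.4468 9.1627 13.6389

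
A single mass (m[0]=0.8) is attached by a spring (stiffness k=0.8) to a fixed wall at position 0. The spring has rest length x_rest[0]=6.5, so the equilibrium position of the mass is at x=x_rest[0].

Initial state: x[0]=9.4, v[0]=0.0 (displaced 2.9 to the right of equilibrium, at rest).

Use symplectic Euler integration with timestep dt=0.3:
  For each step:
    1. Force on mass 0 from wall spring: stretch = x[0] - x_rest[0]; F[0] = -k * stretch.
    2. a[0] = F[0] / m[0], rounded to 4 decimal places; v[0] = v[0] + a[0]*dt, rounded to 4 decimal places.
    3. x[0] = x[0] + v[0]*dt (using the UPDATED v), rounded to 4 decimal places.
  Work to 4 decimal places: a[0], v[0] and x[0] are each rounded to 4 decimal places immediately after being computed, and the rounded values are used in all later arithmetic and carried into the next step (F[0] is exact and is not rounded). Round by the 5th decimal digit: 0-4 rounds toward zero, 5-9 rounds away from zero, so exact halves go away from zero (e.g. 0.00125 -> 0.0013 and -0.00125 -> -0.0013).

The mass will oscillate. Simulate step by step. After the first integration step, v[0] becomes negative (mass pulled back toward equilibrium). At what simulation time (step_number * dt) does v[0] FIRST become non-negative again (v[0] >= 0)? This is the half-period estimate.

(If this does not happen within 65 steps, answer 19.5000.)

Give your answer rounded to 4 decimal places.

Step 0: x=[9.4000] v=[0.0000]
Step 1: x=[9.1390] v=[-0.8700]
Step 2: x=[8.6405] v=[-1.6617]
Step 3: x=[7.9493] v=[-2.3039]
Step 4: x=[7.1277] v=[-2.7387]
Step 5: x=[6.2496] v=[-2.9270]
Step 6: x=[5.3940] v=[-2.8519]
Step 7: x=[4.6380] v=[-2.5201]
Step 8: x=[4.0496] v=[-1.9615]
Step 9: x=[3.6817] v=[-1.2264]
Step 10: x=[3.5674] v=[-0.3809]
Step 11: x=[3.7171] v=[0.4989]
First v>=0 after going negative at step 11, time=3.3000

Answer: 3.3000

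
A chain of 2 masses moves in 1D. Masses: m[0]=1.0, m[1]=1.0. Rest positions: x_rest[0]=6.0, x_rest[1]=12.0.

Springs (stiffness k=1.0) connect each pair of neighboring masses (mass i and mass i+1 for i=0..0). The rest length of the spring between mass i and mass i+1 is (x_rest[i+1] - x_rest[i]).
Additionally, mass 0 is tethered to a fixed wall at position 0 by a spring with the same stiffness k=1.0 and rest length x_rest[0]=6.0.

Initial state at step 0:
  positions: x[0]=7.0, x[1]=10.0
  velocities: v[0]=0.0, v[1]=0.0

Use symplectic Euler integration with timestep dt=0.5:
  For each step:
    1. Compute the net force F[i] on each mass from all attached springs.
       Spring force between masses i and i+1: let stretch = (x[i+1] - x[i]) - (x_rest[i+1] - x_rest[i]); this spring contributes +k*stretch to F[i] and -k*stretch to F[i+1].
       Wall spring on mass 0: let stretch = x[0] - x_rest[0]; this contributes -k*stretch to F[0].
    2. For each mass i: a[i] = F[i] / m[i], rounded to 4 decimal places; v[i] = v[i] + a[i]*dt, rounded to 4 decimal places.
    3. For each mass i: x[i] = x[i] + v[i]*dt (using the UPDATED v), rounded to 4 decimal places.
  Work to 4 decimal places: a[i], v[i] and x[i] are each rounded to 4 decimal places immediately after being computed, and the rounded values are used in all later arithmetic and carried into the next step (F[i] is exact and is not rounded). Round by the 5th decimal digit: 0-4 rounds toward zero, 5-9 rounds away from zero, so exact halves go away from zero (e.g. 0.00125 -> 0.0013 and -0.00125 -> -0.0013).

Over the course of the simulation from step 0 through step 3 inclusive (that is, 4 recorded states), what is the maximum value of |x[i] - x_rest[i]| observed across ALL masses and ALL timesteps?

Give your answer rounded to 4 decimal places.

Answer: 2.0156

Derivation:
Step 0: x=[7.0000 10.0000] v=[0.0000 0.0000]
Step 1: x=[6.0000 10.7500] v=[-2.0000 1.5000]
Step 2: x=[4.6875 11.8125] v=[-2.6250 2.1250]
Step 3: x=[3.9844 12.5938] v=[-1.4063 1.5625]
Max displacement = 2.0156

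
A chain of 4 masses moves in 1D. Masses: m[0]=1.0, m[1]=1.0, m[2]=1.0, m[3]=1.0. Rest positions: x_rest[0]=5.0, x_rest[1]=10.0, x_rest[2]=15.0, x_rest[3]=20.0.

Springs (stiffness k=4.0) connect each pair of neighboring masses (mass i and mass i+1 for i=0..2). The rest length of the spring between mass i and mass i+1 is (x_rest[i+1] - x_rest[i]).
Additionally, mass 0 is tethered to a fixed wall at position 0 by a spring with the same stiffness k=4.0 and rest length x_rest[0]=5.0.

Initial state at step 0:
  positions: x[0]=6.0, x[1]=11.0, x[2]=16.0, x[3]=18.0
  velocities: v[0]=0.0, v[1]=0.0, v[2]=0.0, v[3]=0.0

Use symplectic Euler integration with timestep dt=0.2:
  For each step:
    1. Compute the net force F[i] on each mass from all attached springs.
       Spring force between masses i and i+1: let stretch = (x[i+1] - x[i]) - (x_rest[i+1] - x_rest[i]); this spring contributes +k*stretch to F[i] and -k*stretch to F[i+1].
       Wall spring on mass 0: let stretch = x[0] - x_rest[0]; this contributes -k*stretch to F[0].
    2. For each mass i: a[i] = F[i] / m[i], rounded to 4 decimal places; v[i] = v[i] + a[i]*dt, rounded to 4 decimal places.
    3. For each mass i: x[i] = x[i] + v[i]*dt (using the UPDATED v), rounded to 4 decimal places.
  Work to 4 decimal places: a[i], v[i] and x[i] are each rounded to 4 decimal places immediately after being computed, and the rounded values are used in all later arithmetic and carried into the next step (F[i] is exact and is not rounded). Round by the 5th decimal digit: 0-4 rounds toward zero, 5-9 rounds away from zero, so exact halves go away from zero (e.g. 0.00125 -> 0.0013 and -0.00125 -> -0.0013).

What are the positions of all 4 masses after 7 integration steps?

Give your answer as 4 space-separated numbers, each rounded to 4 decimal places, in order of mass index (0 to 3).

Answer: 3.9948 8.1223 15.3915 21.1695

Derivation:
Step 0: x=[6.0000 11.0000 16.0000 18.0000] v=[0.0000 0.0000 0.0000 0.0000]
Step 1: x=[5.8400 11.0000 15.5200 18.4800] v=[-0.8000 0.0000 -2.4000 2.4000]
Step 2: x=[5.5712 10.8976 14.7904 19.2864] v=[-1.3440 -0.5120 -3.6480 4.0320]
Step 3: x=[5.2632 10.5658 14.1573 20.1734] v=[-1.5398 -1.6589 -3.1654 4.4352]
Step 4: x=[4.9615 9.9602 13.9122 20.8979] v=[-1.5083 -3.0278 -1.2257 3.6223]
Step 5: x=[4.6658 9.1872 14.1525 21.3046] v=[-1.4785 -3.8652 1.2013 2.0337]
Step 6: x=[4.3470 8.4852 14.7426 21.3670] v=[-1.5940 -3.5101 2.9507 0.3120]
Step 7: x=[3.9948 8.1223 15.3915 21.1695] v=[-1.7610 -1.8147 3.2443 -0.9875]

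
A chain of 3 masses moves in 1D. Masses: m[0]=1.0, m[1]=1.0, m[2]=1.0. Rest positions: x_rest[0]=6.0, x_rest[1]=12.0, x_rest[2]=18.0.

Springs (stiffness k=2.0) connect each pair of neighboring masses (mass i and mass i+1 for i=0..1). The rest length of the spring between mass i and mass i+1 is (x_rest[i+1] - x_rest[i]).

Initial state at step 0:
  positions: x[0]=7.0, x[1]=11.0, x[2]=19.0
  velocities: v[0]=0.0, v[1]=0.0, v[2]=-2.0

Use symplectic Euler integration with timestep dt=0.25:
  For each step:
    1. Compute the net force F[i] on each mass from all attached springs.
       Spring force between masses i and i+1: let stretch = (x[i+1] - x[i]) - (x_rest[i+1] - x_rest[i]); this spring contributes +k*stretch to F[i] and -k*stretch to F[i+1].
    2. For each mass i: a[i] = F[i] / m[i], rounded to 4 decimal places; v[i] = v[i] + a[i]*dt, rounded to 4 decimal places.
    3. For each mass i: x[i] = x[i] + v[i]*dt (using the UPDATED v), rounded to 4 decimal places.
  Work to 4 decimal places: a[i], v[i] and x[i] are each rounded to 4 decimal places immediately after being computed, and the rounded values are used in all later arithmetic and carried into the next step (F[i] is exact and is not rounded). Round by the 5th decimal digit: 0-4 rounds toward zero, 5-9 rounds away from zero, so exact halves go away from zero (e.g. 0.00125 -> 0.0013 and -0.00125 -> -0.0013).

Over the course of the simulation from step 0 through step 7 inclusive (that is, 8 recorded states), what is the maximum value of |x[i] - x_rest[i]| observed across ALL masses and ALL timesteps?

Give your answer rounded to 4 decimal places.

Step 0: x=[7.0000 11.0000 19.0000] v=[0.0000 0.0000 -2.0000]
Step 1: x=[6.7500 11.5000 18.2500] v=[-1.0000 2.0000 -3.0000]
Step 2: x=[6.3438 12.2500 17.4063] v=[-1.6250 3.0000 -3.3750]
Step 3: x=[5.9258 12.9063 16.6680] v=[-1.6719 2.6251 -2.9532]
Step 4: x=[5.6304 13.1602 16.2095] v=[-1.1817 1.0157 -1.8341]
Step 5: x=[5.5262 12.8541 16.1198] v=[-0.4168 -1.2246 -0.3588]
Step 6: x=[5.5880 12.0402 16.3719] v=[0.2472 -3.2557 1.0084]
Step 7: x=[5.7063 10.9612 16.8326] v=[0.4733 -4.3160 1.8426]
Max displacement = 1.8802

Answer: 1.8802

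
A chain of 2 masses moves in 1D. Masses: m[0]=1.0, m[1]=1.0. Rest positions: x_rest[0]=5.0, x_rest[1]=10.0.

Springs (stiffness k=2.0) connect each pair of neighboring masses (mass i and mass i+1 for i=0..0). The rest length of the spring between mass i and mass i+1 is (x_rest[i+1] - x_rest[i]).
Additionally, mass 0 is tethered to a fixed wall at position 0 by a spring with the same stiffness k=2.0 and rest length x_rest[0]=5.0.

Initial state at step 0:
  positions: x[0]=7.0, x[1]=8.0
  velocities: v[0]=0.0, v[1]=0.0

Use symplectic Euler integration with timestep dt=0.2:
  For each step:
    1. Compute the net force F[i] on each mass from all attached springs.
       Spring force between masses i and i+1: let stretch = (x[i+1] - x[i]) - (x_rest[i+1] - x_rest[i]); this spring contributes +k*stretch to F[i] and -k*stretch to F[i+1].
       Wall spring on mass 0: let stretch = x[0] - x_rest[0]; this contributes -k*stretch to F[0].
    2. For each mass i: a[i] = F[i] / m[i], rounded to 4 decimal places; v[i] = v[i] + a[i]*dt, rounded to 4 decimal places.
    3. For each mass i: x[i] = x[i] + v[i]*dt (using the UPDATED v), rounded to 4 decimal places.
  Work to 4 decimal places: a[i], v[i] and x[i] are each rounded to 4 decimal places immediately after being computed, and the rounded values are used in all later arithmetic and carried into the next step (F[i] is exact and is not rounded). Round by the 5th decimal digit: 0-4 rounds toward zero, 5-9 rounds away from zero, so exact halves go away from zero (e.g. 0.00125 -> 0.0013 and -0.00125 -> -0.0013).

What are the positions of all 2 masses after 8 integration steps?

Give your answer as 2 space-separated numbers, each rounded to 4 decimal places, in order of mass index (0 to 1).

Step 0: x=[7.0000 8.0000] v=[0.0000 0.0000]
Step 1: x=[6.5200 8.3200] v=[-2.4000 1.6000]
Step 2: x=[5.6624 8.8960] v=[-4.2880 2.8800]
Step 3: x=[4.6105 9.6133] v=[-5.2595 3.5866]
Step 4: x=[3.5900 10.3304] v=[-5.1026 3.5855]
Step 5: x=[2.8215 10.9083] v=[-3.8424 2.8893]
Step 6: x=[2.4742 11.2392] v=[-1.7363 1.6546]
Step 7: x=[2.6302 11.2689] v=[0.7800 0.1486]
Step 8: x=[3.2669 11.0075] v=[3.1834 -1.3069]

Answer: 3.2669 11.0075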